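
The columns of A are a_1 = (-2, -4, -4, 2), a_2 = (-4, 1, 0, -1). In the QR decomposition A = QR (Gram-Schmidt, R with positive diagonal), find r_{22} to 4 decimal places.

r_{22} = 4.2308

a_1 = (-2, -4, -4, 2); ‖a_1‖ = 6.3246, so q_1 = (-0.3162, -0.6325, -0.6325, 0.3162).
q_1·a_2 = (-0.3162)·(-4) + (-0.6325)·1 + (-0.6325)·0 + 0.3162·(-1) = 0.3162.
u_2 = a_2 − 0.3162·q_1 = (-3.9000, 1.2000, 0.2000, -1.1000).
r_{22} = ‖u_2‖ = 4.2308.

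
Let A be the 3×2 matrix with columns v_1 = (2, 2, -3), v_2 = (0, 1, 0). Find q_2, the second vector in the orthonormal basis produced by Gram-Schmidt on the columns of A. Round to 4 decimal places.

v_1 = (2, 2, -3); ‖v_1‖ = 4.1231, so q_1 = (0.4851, 0.4851, -0.7276).
q_1·v_2 = 0.4851·0 + 0.4851·1 + (-0.7276)·0 = 0.4851.
u_2 = v_2 − 0.4851·q_1 = (-0.2353, 0.7647, 0.3529).
‖u_2‖ = 0.8745, so q_2 = (-0.2691, 0.8745, 0.4036).

q_2 = (-0.2691, 0.8745, 0.4036)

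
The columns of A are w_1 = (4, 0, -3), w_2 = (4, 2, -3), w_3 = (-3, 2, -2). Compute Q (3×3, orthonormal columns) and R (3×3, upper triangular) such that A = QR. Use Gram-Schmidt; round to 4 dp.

w_1 = (4, 0, -3); ‖w_1‖ = 5.0000, so e_1 = (0.8000, 0.0000, -0.6000).
e_1·w_2 = 0.8000·4 + 0.0000·2 + (-0.6000)·(-3) = 5.0000.
u_2 = w_2 − 5.0000·e_1 = (0.0000, 2.0000, 0.0000).
‖u_2‖ = 2.0000, so e_2 = (0.0000, 1.0000, 0.0000).
e_1·w_3 = 0.8000·(-3) + 0.0000·2 + (-0.6000)·(-2) = -1.2000; e_2·w_3 = 0.0000·(-3) + 1.0000·2 + 0.0000·(-2) = 2.0000.
u_3 = w_3 + 1.2000·e_1 − 2.0000·e_2 = (-2.0400, 0.0000, -2.7200).
‖u_3‖ = 3.4000, so e_3 = (-0.6000, 0.0000, -0.8000).

Q = [[0.8000, 0.0000, -0.6000], [0.0000, 1.0000, 0.0000], [-0.6000, 0.0000, -0.8000]], R = [[5.0000, 5.0000, -1.2000], [0.0000, 2.0000, 2.0000], [0.0000, 0.0000, 3.4000]]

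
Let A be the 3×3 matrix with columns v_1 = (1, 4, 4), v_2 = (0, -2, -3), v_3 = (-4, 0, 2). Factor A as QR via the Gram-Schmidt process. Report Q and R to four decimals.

v_1 = (1, 4, 4); ‖v_1‖ = 5.7446, so q_1 = (0.1741, 0.6963, 0.6963).
q_1·v_2 = 0.1741·0 + 0.6963·(-2) + 0.6963·(-3) = -3.4816.
u_2 = v_2 + 3.4816·q_1 = (0.6061, 0.4242, -0.5758).
‖u_2‖ = 0.9374, so q_2 = (0.6465, 0.4526, -0.6142).
q_1·v_3 = 0.1741·(-4) + 0.6963·0 + 0.6963·2 = 0.6963; q_2·v_3 = 0.6465·(-4) + 0.4526·0 + (-0.6142)·2 = -3.8144.
u_3 = v_3 − 0.6963·q_1 + 3.8144·q_2 = (-1.6552, 1.2414, -0.8276).
‖u_3‖ = 2.2283, so q_3 = (-0.7428, 0.5571, -0.3714).

Q = [[0.1741, 0.6465, -0.7428], [0.6963, 0.4526, 0.5571], [0.6963, -0.6142, -0.3714]], R = [[5.7446, -3.4816, 0.6963], [0.0000, 0.9374, -3.8144], [0.0000, 0.0000, 2.2283]]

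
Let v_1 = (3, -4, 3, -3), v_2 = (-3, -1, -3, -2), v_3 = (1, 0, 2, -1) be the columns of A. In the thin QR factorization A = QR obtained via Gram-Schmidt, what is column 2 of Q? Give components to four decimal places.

v_1 = (3, -4, 3, -3); ‖v_1‖ = 6.5574, so q_1 = (0.4575, -0.6100, 0.4575, -0.4575).
q_1·v_2 = 0.4575·(-3) + (-0.6100)·(-1) + 0.4575·(-3) + (-0.4575)·(-2) = -1.2200.
u_2 = v_2 + 1.2200·q_1 = (-2.4419, -1.7442, -2.4419, -2.5581).
‖u_2‖ = 4.6381, so q_2 = (-0.5265, -0.3761, -0.5265, -0.5516).

q_2 = (-0.5265, -0.3761, -0.5265, -0.5516)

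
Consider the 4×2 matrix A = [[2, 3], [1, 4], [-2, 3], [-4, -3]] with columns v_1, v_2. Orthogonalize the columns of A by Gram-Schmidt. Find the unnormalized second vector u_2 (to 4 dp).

u_2 = (1.7200, 3.3600, 4.2800, -0.4400)

v_1 = (2, 1, -2, -4); ‖v_1‖ = 5.0000, so q_1 = (0.4000, 0.2000, -0.4000, -0.8000).
q_1·v_2 = 0.4000·3 + 0.2000·4 + (-0.4000)·3 + (-0.8000)·(-3) = 3.2000.
u_2 = v_2 − 3.2000·q_1 = (1.7200, 3.3600, 4.2800, -0.4400).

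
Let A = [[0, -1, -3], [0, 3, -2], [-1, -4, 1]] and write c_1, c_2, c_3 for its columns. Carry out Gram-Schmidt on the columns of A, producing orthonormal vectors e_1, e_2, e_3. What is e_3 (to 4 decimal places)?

e_1 = c_1/‖c_1‖ = (0, 0, -1)/1.0000 = (0.0000, 0.0000, -1.0000).
r_{12} = e_1·c_2 = 4.0000.
u_2 = c_2 − 4.0000·e_1 = (-1.0000, 3.0000, 0.0000).
‖u_2‖ = 3.1623, so e_2 = (-0.3162, 0.9487, 0.0000).
r_{13} = e_1·c_3 = -1.0000; r_{23} = e_2·c_3 = -0.9487.
u_3 = c_3 + 1.0000·e_1 + 0.9487·e_2 = (-3.3000, -1.1000, 0.0000).
‖u_3‖ = 3.4785, so e_3 = (-0.9487, -0.3162, 0.0000).

e_3 = (-0.9487, -0.3162, 0.0000)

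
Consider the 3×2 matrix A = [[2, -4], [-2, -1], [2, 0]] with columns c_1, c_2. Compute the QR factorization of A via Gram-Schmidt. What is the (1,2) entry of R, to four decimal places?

c_1 = (2, -2, 2); ‖c_1‖ = 3.4641, so e_1 = (0.5774, -0.5774, 0.5774).
r_{12} = e_1·c_2 = -1.7321.

r_{12} = -1.7321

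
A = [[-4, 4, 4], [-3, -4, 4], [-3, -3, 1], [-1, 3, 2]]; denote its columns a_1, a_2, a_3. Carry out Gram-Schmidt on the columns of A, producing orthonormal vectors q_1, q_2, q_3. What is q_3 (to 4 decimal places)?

q_3 = (-0.0798, 0.6650, -0.6672, 0.3259)

a_1 = (-4, -3, -3, -1); ‖a_1‖ = 5.9161, so q_1 = (-0.6761, -0.5071, -0.5071, -0.1690).
q_1·a_2 = (-0.6761)·4 + (-0.5071)·(-4) + (-0.5071)·(-3) + (-0.1690)·3 = 0.3381.
u_2 = a_2 − 0.3381·q_1 = (4.2286, -3.8286, -2.8286, 3.0571).
‖u_2‖ = 7.0630, so q_2 = (0.5987, -0.5421, -0.4005, 0.4328).
q_1·a_3 = (-0.6761)·4 + (-0.5071)·4 + (-0.5071)·1 + (-0.1690)·2 = -5.5780; q_2·a_3 = 0.5987·4 + (-0.5421)·4 + (-0.4005)·1 + 0.4328·2 = 0.6917.
u_3 = a_3 + 5.5780·q_1 − 0.6917·q_2 = (-0.1856, 1.5464, -1.5515, 0.7577).
‖u_3‖ = 2.3253, so q_3 = (-0.0798, 0.6650, -0.6672, 0.3259).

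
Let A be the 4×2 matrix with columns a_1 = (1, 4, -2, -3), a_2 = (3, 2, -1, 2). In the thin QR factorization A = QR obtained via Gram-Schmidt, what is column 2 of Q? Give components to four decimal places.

q_1 = a_1/‖a_1‖ = (1, 4, -2, -3)/5.4772 = (0.1826, 0.7303, -0.3651, -0.5477).
r_{12} = q_1·a_2 = 1.2780.
u_2 = a_2 − 1.2780·q_1 = (2.7667, 1.0667, -0.5333, 2.7000).
‖u_2‖ = 4.0456, so q_2 = (0.6839, 0.2637, -0.1318, 0.6674).

q_2 = (0.6839, 0.2637, -0.1318, 0.6674)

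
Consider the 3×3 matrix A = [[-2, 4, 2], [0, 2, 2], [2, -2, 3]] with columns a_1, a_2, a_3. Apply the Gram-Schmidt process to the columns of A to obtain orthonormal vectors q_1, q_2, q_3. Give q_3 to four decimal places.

q_3 = (0.5774, -0.5774, 0.5774)

a_1 = (-2, 0, 2); ‖a_1‖ = 2.8284, so q_1 = (-0.7071, 0.0000, 0.7071).
q_1·a_2 = (-0.7071)·4 + 0.0000·2 + 0.7071·(-2) = -4.2426.
u_2 = a_2 + 4.2426·q_1 = (1.0000, 2.0000, 1.0000).
‖u_2‖ = 2.4495, so q_2 = (0.4082, 0.8165, 0.4082).
q_1·a_3 = (-0.7071)·2 + 0.0000·2 + 0.7071·3 = 0.7071; q_2·a_3 = 0.4082·2 + 0.8165·2 + 0.4082·3 = 3.6742.
u_3 = a_3 − 0.7071·q_1 − 3.6742·q_2 = (1.0000, -1.0000, 1.0000).
‖u_3‖ = 1.7321, so q_3 = (0.5774, -0.5774, 0.5774).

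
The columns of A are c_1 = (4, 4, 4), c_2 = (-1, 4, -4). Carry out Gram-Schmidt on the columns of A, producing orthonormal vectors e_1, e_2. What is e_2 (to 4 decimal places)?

c_1 = (4, 4, 4); ‖c_1‖ = 6.9282, so e_1 = (0.5774, 0.5774, 0.5774).
e_1·c_2 = 0.5774·(-1) + 0.5774·4 + 0.5774·(-4) = -0.5774.
u_2 = c_2 + 0.5774·e_1 = (-0.6667, 4.3333, -3.6667).
‖u_2‖ = 5.7155, so e_2 = (-0.1166, 0.7582, -0.6415).

e_2 = (-0.1166, 0.7582, -0.6415)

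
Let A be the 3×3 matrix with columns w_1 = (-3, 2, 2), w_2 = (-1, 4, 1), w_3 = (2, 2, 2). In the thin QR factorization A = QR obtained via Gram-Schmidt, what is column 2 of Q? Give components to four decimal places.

e_2 = (0.4559, 0.8703, -0.1865)

w_1 = (-3, 2, 2); ‖w_1‖ = 4.1231, so e_1 = (-0.7276, 0.4851, 0.4851).
e_1·w_2 = (-0.7276)·(-1) + 0.4851·4 + 0.4851·1 = 3.1530.
u_2 = w_2 − 3.1530·e_1 = (1.2941, 2.4706, -0.5294).
‖u_2‖ = 2.8388, so e_2 = (0.4559, 0.8703, -0.1865).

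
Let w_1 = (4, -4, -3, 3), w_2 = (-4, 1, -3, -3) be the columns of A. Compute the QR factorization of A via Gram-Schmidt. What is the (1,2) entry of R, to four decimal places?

r_{12} = -2.8284

w_1 = (4, -4, -3, 3); ‖w_1‖ = 7.0711, so e_1 = (0.5657, -0.5657, -0.4243, 0.4243).
r_{12} = e_1·w_2 = -2.8284.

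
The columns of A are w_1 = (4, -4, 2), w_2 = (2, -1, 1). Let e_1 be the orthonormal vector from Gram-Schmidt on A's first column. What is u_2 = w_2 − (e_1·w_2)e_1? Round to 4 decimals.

w_1 = (4, -4, 2); ‖w_1‖ = 6.0000, so e_1 = (0.6667, -0.6667, 0.3333).
e_1·w_2 = 0.6667·2 + (-0.6667)·(-1) + 0.3333·1 = 2.3333.
u_2 = w_2 − 2.3333·e_1 = (0.4444, 0.5556, 0.2222).

u_2 = (0.4444, 0.5556, 0.2222)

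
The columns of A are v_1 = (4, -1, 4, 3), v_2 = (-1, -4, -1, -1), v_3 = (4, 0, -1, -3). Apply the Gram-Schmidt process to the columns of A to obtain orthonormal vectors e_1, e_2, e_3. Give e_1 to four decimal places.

e_1 = v_1/‖v_1‖ = (4, -1, 4, 3)/6.4807 = (0.6172, -0.1543, 0.6172, 0.4629).

e_1 = (0.6172, -0.1543, 0.6172, 0.4629)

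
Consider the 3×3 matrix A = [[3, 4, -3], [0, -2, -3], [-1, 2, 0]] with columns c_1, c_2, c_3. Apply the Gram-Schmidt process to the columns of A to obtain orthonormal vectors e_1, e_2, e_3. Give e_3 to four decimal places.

e_3 = (-0.1690, -0.8452, -0.5071)

c_1 = (3, 0, -1); ‖c_1‖ = 3.1623, so e_1 = (0.9487, 0.0000, -0.3162).
e_1·c_2 = 0.9487·4 + 0.0000·(-2) + (-0.3162)·2 = 3.1623.
u_2 = c_2 − 3.1623·e_1 = (1.0000, -2.0000, 3.0000).
‖u_2‖ = 3.7417, so e_2 = (0.2673, -0.5345, 0.8018).
e_1·c_3 = 0.9487·(-3) + 0.0000·(-3) + (-0.3162)·0 = -2.8460; e_2·c_3 = 0.2673·(-3) + (-0.5345)·(-3) + 0.8018·0 = 0.8018.
u_3 = c_3 + 2.8460·e_1 − 0.8018·e_2 = (-0.5143, -2.5714, -1.5429).
‖u_3‖ = 3.0426, so e_3 = (-0.1690, -0.8452, -0.5071).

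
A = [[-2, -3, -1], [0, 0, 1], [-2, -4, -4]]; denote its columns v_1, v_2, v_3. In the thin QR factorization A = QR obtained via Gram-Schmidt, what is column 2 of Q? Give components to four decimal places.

e_1 = v_1/‖v_1‖ = (-2, 0, -2)/2.8284 = (-0.7071, 0.0000, -0.7071).
r_{12} = e_1·v_2 = 4.9497.
u_2 = v_2 − 4.9497·e_1 = (0.5000, 0.0000, -0.5000).
‖u_2‖ = 0.7071, so e_2 = (0.7071, 0.0000, -0.7071).

e_2 = (0.7071, 0.0000, -0.7071)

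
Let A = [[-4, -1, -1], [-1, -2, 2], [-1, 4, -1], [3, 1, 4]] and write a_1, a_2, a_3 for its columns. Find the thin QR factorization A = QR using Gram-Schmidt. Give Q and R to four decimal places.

e_1 = a_1/‖a_1‖ = (-4, -1, -1, 3)/5.1962 = (-0.7698, -0.1925, -0.1925, 0.5774).
r_{12} = e_1·a_2 = 0.9623.
u_2 = a_2 − 0.9623·e_1 = (-0.2593, -1.8148, 4.1852, 0.4444).
‖u_2‖ = 4.5907, so e_2 = (-0.0565, -0.3953, 0.9117, 0.0968).
r_{13} = e_1·a_3 = 2.8868; r_{23} = e_2·a_3 = -1.2586.
u_3 = a_3 − 2.8868·e_1 + 1.2586·e_2 = (1.1511, 2.0580, 0.7030, 2.4552).
‖u_3‖ = 3.4760, so e_3 = (0.3312, 0.5921, 0.2022, 0.7063).

Q = [[-0.7698, -0.0565, 0.3312], [-0.1925, -0.3953, 0.5921], [-0.1925, 0.9117, 0.2022], [0.5774, 0.0968, 0.7063]], R = [[5.1962, 0.9623, 2.8868], [0.0000, 4.5907, -1.2586], [0.0000, 0.0000, 3.4760]]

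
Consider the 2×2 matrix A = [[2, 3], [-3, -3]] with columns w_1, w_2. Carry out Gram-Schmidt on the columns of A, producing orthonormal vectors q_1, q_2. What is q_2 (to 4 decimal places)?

w_1 = (2, -3); ‖w_1‖ = 3.6056, so q_1 = (0.5547, -0.8321).
q_1·w_2 = 0.5547·3 + (-0.8321)·(-3) = 4.1603.
u_2 = w_2 − 4.1603·q_1 = (0.6923, 0.4615).
‖u_2‖ = 0.8321, so q_2 = (0.8321, 0.5547).

q_2 = (0.8321, 0.5547)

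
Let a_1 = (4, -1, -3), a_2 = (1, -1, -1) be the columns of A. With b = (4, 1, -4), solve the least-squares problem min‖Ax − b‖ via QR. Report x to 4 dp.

q_1 = a_1/‖a_1‖ = (4, -1, -3)/5.0990 = (0.7845, -0.1961, -0.5883).
r_{12} = q_1·a_2 = 1.5689.
u_2 = a_2 − 1.5689·q_1 = (-0.2308, -0.6923, -0.0769).
‖u_2‖ = 0.7338, so q_2 = (-0.3145, -0.9435, -0.1048).
Qᵀb = (5.2951, -1.7821).
Back-substitute: x_2 = -1.7821/0.7338 = -2.4286.
x_1 = (5.2951 − 1.5689·(-2.4286))/5.0990 = 1.7857.

x = (1.7857, -2.4286)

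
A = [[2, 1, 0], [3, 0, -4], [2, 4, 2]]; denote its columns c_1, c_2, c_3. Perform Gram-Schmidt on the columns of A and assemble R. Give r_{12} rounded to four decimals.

r_{12} = 2.4254

q_1 = c_1/‖c_1‖ = (2, 3, 2)/4.1231 = (0.4851, 0.7276, 0.4851).
r_{12} = q_1·c_2 = 2.4254.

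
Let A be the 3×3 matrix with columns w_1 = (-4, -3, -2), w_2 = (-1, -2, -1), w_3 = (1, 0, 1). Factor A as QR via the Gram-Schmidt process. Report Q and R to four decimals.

Q = [[-0.7428, 0.6442, -0.1826], [-0.5571, -0.7459, -0.3651], [-0.3714, -0.1695, 0.9129]], R = [[5.3852, 2.2283, -1.1142], [0.0000, 1.0171, 0.4746], [0.0000, 0.0000, 0.7303]]

e_1 = w_1/‖w_1‖ = (-4, -3, -2)/5.3852 = (-0.7428, -0.5571, -0.3714).
r_{12} = e_1·w_2 = 2.2283.
u_2 = w_2 − 2.2283·e_1 = (0.6552, -0.7586, -0.1724).
‖u_2‖ = 1.0171, so e_2 = (0.6442, -0.7459, -0.1695).
r_{13} = e_1·w_3 = -1.1142; r_{23} = e_2·w_3 = 0.4746.
u_3 = w_3 + 1.1142·e_1 − 0.4746·e_2 = (-0.1333, -0.2667, 0.6667).
‖u_3‖ = 0.7303, so e_3 = (-0.1826, -0.3651, 0.9129).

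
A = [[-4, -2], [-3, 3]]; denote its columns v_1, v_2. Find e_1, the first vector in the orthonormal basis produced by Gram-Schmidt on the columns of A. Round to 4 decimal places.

v_1 = (-4, -3); ‖v_1‖ = 5.0000, so e_1 = (-0.8000, -0.6000).

e_1 = (-0.8000, -0.6000)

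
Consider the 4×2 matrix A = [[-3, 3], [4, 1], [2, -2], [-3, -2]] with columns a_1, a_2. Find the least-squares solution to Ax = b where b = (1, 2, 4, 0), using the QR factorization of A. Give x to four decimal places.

e_1 = a_1/‖a_1‖ = (-3, 4, 2, -3)/6.1644 = (-0.4867, 0.6489, 0.3244, -0.4867).
r_{12} = e_1·a_2 = -0.4867.
u_2 = a_2 + 0.4867·e_1 = (2.7632, 1.3158, -1.8421, -2.2368).
‖u_2‖ = 4.2146, so e_2 = (0.6556, 0.3122, -0.4371, -0.5307).
Qᵀb = (2.1089, -0.4683).
Back-substitute: x_2 = -0.4683/4.2146 = -0.1111.
x_1 = (2.1089 + 0.4867·(-0.1111))/6.1644 = 0.3333.

x = (0.3333, -0.1111)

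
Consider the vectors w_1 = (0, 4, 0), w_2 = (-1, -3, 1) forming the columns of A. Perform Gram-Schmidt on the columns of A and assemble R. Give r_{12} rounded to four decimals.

w_1 = (0, 4, 0); ‖w_1‖ = 4.0000, so e_1 = (0.0000, 1.0000, 0.0000).
r_{12} = e_1·w_2 = -3.0000.

r_{12} = -3.0000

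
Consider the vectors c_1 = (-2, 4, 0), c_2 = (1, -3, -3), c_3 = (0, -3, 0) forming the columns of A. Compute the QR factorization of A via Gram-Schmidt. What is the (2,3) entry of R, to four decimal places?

r_{23} = 0.1978

c_1 = (-2, 4, 0); ‖c_1‖ = 4.4721, so q_1 = (-0.4472, 0.8944, 0.0000).
q_1·c_2 = (-0.4472)·1 + 0.8944·(-3) + 0.0000·(-3) = -3.1305.
u_2 = c_2 + 3.1305·q_1 = (-0.4000, -0.2000, -3.0000).
‖u_2‖ = 3.0332, so q_2 = (-0.1319, -0.0659, -0.9891).
r_{23} = q_2·c_3 = 0.1978.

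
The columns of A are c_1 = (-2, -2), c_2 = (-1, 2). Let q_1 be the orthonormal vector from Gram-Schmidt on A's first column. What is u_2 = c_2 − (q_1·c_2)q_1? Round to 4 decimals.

q_1 = c_1/‖c_1‖ = (-2, -2)/2.8284 = (-0.7071, -0.7071).
r_{12} = q_1·c_2 = -0.7071.
u_2 = c_2 + 0.7071·q_1 = (-1.5000, 1.5000).

u_2 = (-1.5000, 1.5000)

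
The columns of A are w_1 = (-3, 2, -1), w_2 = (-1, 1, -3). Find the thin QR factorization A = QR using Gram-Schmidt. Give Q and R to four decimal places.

Q = [[-0.8018, 0.2817], [0.5345, -0.0563], [-0.2673, -0.9578]], R = [[3.7417, 2.1381], [0.0000, 2.5355]]

w_1 = (-3, 2, -1); ‖w_1‖ = 3.7417, so e_1 = (-0.8018, 0.5345, -0.2673).
e_1·w_2 = (-0.8018)·(-1) + 0.5345·1 + (-0.2673)·(-3) = 2.1381.
u_2 = w_2 − 2.1381·e_1 = (0.7143, -0.1429, -2.4286).
‖u_2‖ = 2.5355, so e_2 = (0.2817, -0.0563, -0.9578).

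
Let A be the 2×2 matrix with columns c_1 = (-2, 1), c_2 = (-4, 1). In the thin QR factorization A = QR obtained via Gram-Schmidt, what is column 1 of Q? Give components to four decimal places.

q_1 = (-0.8944, 0.4472)

q_1 = c_1/‖c_1‖ = (-2, 1)/2.2361 = (-0.8944, 0.4472).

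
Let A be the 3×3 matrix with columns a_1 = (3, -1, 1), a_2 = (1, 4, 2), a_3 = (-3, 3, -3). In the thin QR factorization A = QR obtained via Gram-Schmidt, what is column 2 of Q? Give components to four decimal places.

e_2 = (0.1590, 0.8946, 0.4175)

a_1 = (3, -1, 1); ‖a_1‖ = 3.3166, so e_1 = (0.9045, -0.3015, 0.3015).
e_1·a_2 = 0.9045·1 + (-0.3015)·4 + 0.3015·2 = 0.3015.
u_2 = a_2 − 0.3015·e_1 = (0.7273, 4.0909, 1.9091).
‖u_2‖ = 4.5726, so e_2 = (0.1590, 0.8946, 0.4175).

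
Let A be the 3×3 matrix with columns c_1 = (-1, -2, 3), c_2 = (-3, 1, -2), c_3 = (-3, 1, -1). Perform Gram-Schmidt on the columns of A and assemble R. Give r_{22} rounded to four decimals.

q_1 = c_1/‖c_1‖ = (-1, -2, 3)/3.7417 = (-0.2673, -0.5345, 0.8018).
r_{12} = q_1·c_2 = -1.3363.
u_2 = c_2 + 1.3363·q_1 = (-3.3571, 0.2857, -0.9286).
r_{22} = ‖u_2‖ = 3.4949.

r_{22} = 3.4949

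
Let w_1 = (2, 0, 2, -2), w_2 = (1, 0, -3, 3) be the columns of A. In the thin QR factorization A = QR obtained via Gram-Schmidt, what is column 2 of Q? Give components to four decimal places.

q_1 = w_1/‖w_1‖ = (2, 0, 2, -2)/3.4641 = (0.5774, 0.0000, 0.5774, -0.5774).
r_{12} = q_1·w_2 = -2.8868.
u_2 = w_2 + 2.8868·q_1 = (2.6667, 0.0000, -1.3333, 1.3333).
‖u_2‖ = 3.2660, so q_2 = (0.8165, 0.0000, -0.4082, 0.4082).

q_2 = (0.8165, 0.0000, -0.4082, 0.4082)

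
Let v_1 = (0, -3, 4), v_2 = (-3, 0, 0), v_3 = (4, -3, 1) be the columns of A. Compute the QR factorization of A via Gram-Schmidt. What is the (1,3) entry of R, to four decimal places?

v_1 = (0, -3, 4); ‖v_1‖ = 5.0000, so q_1 = (0.0000, -0.6000, 0.8000).
r_{13} = q_1·v_3 = 2.6000.

r_{13} = 2.6000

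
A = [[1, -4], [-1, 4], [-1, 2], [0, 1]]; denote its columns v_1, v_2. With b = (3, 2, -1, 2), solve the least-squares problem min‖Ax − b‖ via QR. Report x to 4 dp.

x = (3.0909, 0.7273)

v_1 = (1, -1, -1, 0); ‖v_1‖ = 1.7321, so e_1 = (0.5774, -0.5774, -0.5774, 0.0000).
e_1·v_2 = 0.5774·(-4) + (-0.5774)·4 + (-0.5774)·2 + 0.0000·1 = -5.7735.
u_2 = v_2 + 5.7735·e_1 = (-0.6667, 0.6667, -1.3333, 1.0000).
‖u_2‖ = 1.9149, so e_2 = (-0.3482, 0.3482, -0.6963, 0.5222).
Qᵀb = (1.1547, 1.3926).
Back-substitute: x_2 = 1.3926/1.9149 = 0.7273.
x_1 = (1.1547 + 5.7735·0.7273)/1.7321 = 3.0909.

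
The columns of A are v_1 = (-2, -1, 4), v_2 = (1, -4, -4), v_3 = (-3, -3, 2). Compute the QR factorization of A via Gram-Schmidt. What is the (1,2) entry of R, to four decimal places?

v_1 = (-2, -1, 4); ‖v_1‖ = 4.5826, so q_1 = (-0.4364, -0.2182, 0.8729).
r_{12} = q_1·v_2 = -3.0551.

r_{12} = -3.0551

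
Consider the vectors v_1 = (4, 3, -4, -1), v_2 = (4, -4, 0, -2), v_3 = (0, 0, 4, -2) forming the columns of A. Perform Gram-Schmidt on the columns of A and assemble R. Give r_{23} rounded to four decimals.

r_{23} = 1.0121

v_1 = (4, 3, -4, -1); ‖v_1‖ = 6.4807, so q_1 = (0.6172, 0.4629, -0.6172, -0.1543).
q_1·v_2 = 0.6172·4 + 0.4629·(-4) + (-0.6172)·0 + (-0.1543)·(-2) = 0.9258.
u_2 = v_2 − 0.9258·q_1 = (3.4286, -4.4286, 0.5714, -1.8571).
‖u_2‖ = 5.9281, so q_2 = (0.5784, -0.7470, 0.0964, -0.3133).
r_{23} = q_2·v_3 = 1.0121.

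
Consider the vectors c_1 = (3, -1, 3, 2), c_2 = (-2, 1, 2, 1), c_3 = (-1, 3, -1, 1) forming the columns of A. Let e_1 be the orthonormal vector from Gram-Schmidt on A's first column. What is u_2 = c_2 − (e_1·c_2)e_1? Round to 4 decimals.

u_2 = (-2.1304, 1.0435, 1.8696, 0.9130)

c_1 = (3, -1, 3, 2); ‖c_1‖ = 4.7958, so e_1 = (0.6255, -0.2085, 0.6255, 0.4170).
e_1·c_2 = 0.6255·(-2) + (-0.2085)·1 + 0.6255·2 + 0.4170·1 = 0.2085.
u_2 = c_2 − 0.2085·e_1 = (-2.1304, 1.0435, 1.8696, 0.9130).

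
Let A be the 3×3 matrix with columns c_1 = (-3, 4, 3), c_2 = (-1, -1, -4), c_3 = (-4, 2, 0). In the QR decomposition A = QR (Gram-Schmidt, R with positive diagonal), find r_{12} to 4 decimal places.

c_1 = (-3, 4, 3); ‖c_1‖ = 5.8310, so q_1 = (-0.5145, 0.6860, 0.5145).
r_{12} = q_1·c_2 = -2.2295.

r_{12} = -2.2295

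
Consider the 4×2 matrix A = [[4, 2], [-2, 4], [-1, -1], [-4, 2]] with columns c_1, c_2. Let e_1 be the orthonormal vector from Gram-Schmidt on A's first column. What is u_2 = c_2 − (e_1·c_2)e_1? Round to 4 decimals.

u_2 = (2.7568, 3.6216, -1.1892, 1.2432)

e_1 = c_1/‖c_1‖ = (4, -2, -1, -4)/6.0828 = (0.6576, -0.3288, -0.1644, -0.6576).
r_{12} = e_1·c_2 = -1.1508.
u_2 = c_2 + 1.1508·e_1 = (2.7568, 3.6216, -1.1892, 1.2432).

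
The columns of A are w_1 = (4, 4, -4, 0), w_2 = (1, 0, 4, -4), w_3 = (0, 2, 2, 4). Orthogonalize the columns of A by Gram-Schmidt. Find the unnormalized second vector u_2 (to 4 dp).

u_2 = (2.0000, 1.0000, 3.0000, -4.0000)

q_1 = w_1/‖w_1‖ = (4, 4, -4, 0)/6.9282 = (0.5774, 0.5774, -0.5774, 0.0000).
r_{12} = q_1·w_2 = -1.7321.
u_2 = w_2 + 1.7321·q_1 = (2.0000, 1.0000, 3.0000, -4.0000).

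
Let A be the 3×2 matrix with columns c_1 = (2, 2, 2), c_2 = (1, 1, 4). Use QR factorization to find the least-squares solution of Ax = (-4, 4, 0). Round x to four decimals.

x = (0.0000, 0.0000)

c_1 = (2, 2, 2); ‖c_1‖ = 3.4641, so q_1 = (0.5774, 0.5774, 0.5774).
q_1·c_2 = 0.5774·1 + 0.5774·1 + 0.5774·4 = 3.4641.
u_2 = c_2 − 3.4641·q_1 = (-1.0000, -1.0000, 2.0000).
‖u_2‖ = 2.4495, so q_2 = (-0.4082, -0.4082, 0.8165).
Qᵀb = (0.0000, 0.0000).
Back-substitute: x_2 = 0.0000/2.4495 = 0.0000.
x_1 = (0.0000 − 3.4641·0.0000)/3.4641 = 0.0000.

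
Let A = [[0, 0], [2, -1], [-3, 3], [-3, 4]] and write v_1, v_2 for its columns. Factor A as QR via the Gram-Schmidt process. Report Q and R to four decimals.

Q = [[0.0000, 0.0000], [0.4264, 0.7803], [-0.6396, -0.0975], [-0.6396, 0.6177]], R = [[4.6904, -4.9036], [0.0000, 1.3981]]

q_1 = v_1/‖v_1‖ = (0, 2, -3, -3)/4.6904 = (0.0000, 0.4264, -0.6396, -0.6396).
r_{12} = q_1·v_2 = -4.9036.
u_2 = v_2 + 4.9036·q_1 = (0.0000, 1.0909, -0.1364, 0.8636).
‖u_2‖ = 1.3981, so q_2 = (0.0000, 0.7803, -0.0975, 0.6177).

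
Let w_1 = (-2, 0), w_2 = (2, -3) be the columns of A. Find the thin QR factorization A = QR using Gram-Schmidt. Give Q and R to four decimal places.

w_1 = (-2, 0); ‖w_1‖ = 2.0000, so q_1 = (-1.0000, 0.0000).
q_1·w_2 = (-1.0000)·2 + 0.0000·(-3) = -2.0000.
u_2 = w_2 + 2.0000·q_1 = (0.0000, -3.0000).
‖u_2‖ = 3.0000, so q_2 = (0.0000, -1.0000).

Q = [[-1.0000, 0.0000], [0.0000, -1.0000]], R = [[2.0000, -2.0000], [0.0000, 3.0000]]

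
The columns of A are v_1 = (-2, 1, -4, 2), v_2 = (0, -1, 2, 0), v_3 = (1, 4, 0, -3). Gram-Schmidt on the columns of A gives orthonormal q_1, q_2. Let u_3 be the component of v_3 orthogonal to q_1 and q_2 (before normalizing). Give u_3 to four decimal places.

u_3 = (-1.5455, 2.1818, 1.0909, -0.4545)

v_1 = (-2, 1, -4, 2); ‖v_1‖ = 5.0000, so q_1 = (-0.4000, 0.2000, -0.8000, 0.4000).
q_1·v_2 = (-0.4000)·0 + 0.2000·(-1) + (-0.8000)·2 + 0.4000·0 = -1.8000.
u_2 = v_2 + 1.8000·q_1 = (-0.7200, -0.6400, 0.5600, 0.7200).
‖u_2‖ = 1.3266, so q_2 = (-0.5427, -0.4824, 0.4221, 0.5427).
q_1·v_3 = (-0.4000)·1 + 0.2000·4 + (-0.8000)·0 + 0.4000·(-3) = -0.8000; q_2·v_3 = (-0.5427)·1 + (-0.4824)·4 + 0.4221·0 + 0.5427·(-3) = -4.1006.
u_3 = v_3 + 0.8000·q_1 + 4.1006·q_2 = (-1.5455, 2.1818, 1.0909, -0.4545).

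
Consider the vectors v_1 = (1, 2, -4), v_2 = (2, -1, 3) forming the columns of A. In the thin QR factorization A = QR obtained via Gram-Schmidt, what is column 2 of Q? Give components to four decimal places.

v_1 = (1, 2, -4); ‖v_1‖ = 4.5826, so q_1 = (0.2182, 0.4364, -0.8729).
q_1·v_2 = 0.2182·2 + 0.4364·(-1) + (-0.8729)·3 = -2.6186.
u_2 = v_2 + 2.6186·q_1 = (2.5714, 0.1429, 0.7143).
‖u_2‖ = 2.6726, so q_2 = (0.9621, 0.0535, 0.2673).

q_2 = (0.9621, 0.0535, 0.2673)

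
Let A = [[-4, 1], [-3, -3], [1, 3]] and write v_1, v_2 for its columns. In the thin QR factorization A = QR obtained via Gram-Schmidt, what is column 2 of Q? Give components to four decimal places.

v_1 = (-4, -3, 1); ‖v_1‖ = 5.0990, so q_1 = (-0.7845, -0.5883, 0.1961).
q_1·v_2 = (-0.7845)·1 + (-0.5883)·(-3) + 0.1961·3 = 1.5689.
u_2 = v_2 − 1.5689·q_1 = (2.2308, -2.0769, 2.6923).
‖u_2‖ = 4.0668, so q_2 = (0.5485, -0.5107, 0.6620).

q_2 = (0.5485, -0.5107, 0.6620)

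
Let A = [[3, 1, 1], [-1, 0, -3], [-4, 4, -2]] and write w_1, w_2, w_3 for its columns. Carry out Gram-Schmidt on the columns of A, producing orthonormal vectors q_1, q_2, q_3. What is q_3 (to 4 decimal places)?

q_3 = (-0.2421, -0.9684, 0.0605)

q_1 = w_1/‖w_1‖ = (3, -1, -4)/5.0990 = (0.5883, -0.1961, -0.7845).
r_{12} = q_1·w_2 = -2.5495.
u_2 = w_2 + 2.5495·q_1 = (2.5000, -0.5000, 2.0000).
‖u_2‖ = 3.2404, so q_2 = (0.7715, -0.1543, 0.6172).
r_{13} = q_1·w_3 = 2.7456; r_{23} = q_2·w_3 = 0.0000.
u_3 = w_3 − 2.7456·q_1 − 0.0000·q_2 = (-0.6154, -2.4615, 0.1538).
‖u_3‖ = 2.5420, so q_3 = (-0.2421, -0.9684, 0.0605).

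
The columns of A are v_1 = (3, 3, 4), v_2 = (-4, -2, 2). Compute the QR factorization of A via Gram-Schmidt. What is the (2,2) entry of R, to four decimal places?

e_1 = v_1/‖v_1‖ = (3, 3, 4)/5.8310 = (0.5145, 0.5145, 0.6860).
r_{12} = e_1·v_2 = -1.7150.
u_2 = v_2 + 1.7150·e_1 = (-3.1176, -1.1176, 3.1765).
r_{22} = ‖u_2‖ = 4.5890.

r_{22} = 4.5890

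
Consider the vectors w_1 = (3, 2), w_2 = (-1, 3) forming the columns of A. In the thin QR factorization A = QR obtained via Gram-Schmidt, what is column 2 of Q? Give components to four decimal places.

w_1 = (3, 2); ‖w_1‖ = 3.6056, so q_1 = (0.8321, 0.5547).
q_1·w_2 = 0.8321·(-1) + 0.5547·3 = 0.8321.
u_2 = w_2 − 0.8321·q_1 = (-1.6923, 2.5385).
‖u_2‖ = 3.0509, so q_2 = (-0.5547, 0.8321).

q_2 = (-0.5547, 0.8321)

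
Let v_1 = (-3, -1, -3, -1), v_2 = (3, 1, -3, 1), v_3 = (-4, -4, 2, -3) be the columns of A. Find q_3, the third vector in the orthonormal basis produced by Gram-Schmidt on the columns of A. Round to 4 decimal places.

q_1 = v_1/‖v_1‖ = (-3, -1, -3, -1)/4.4721 = (-0.6708, -0.2236, -0.6708, -0.2236).
r_{12} = q_1·v_2 = -0.4472.
u_2 = v_2 + 0.4472·q_1 = (2.7000, 0.9000, -3.3000, 0.9000).
‖u_2‖ = 4.4497, so q_2 = (0.6068, 0.2023, -0.7416, 0.2023).
r_{13} = q_1·v_3 = 2.9069; r_{23} = q_2·v_3 = -5.3262.
u_3 = v_3 − 2.9069·q_1 + 5.3262·q_2 = (1.1818, -2.2727, 0.0000, -1.2727).
‖u_3‖ = 2.8604, so q_3 = (0.4132, -0.7946, 0.0000, -0.4449).

q_3 = (0.4132, -0.7946, 0.0000, -0.4449)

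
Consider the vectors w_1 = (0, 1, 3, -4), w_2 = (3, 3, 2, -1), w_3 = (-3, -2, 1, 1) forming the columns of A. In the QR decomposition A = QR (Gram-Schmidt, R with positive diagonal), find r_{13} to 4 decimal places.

r_{13} = -0.5883

w_1 = (0, 1, 3, -4); ‖w_1‖ = 5.0990, so e_1 = (0.0000, 0.1961, 0.5883, -0.7845).
r_{13} = e_1·w_3 = -0.5883.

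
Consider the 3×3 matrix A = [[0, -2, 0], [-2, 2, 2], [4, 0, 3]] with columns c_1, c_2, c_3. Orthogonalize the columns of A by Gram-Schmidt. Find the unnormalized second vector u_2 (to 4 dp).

u_2 = (-2.0000, 1.6000, 0.8000)

q_1 = c_1/‖c_1‖ = (0, -2, 4)/4.4721 = (0.0000, -0.4472, 0.8944).
r_{12} = q_1·c_2 = -0.8944.
u_2 = c_2 + 0.8944·q_1 = (-2.0000, 1.6000, 0.8000).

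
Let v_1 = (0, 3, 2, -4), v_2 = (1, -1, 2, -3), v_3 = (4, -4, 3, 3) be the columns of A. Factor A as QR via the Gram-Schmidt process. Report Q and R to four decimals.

Q = [[0.0000, 0.3302, 0.5729], [0.5571, -0.7742, 0.2676], [0.3714, 0.3643, 0.5938], [-0.7428, -0.3985, 0.4976]], R = [[5.3852, 2.4140, -3.3425], [0.0000, 3.0286, 4.3152], [0.0000, 0.0000, 4.4952]]

v_1 = (0, 3, 2, -4); ‖v_1‖ = 5.3852, so q_1 = (0.0000, 0.5571, 0.3714, -0.7428).
q_1·v_2 = 0.0000·1 + 0.5571·(-1) + 0.3714·2 + (-0.7428)·(-3) = 2.4140.
u_2 = v_2 − 2.4140·q_1 = (1.0000, -2.3448, 1.1034, -1.2069).
‖u_2‖ = 3.0286, so q_2 = (0.3302, -0.7742, 0.3643, -0.3985).
q_1·v_3 = 0.0000·4 + 0.5571·(-4) + 0.3714·3 + (-0.7428)·3 = -3.3425; q_2·v_3 = 0.3302·4 + (-0.7742)·(-4) + 0.3643·3 + (-0.3985)·3 = 4.3152.
u_3 = v_3 + 3.3425·q_1 − 4.3152·q_2 = (2.5752, 1.2030, 2.6692, 2.2368).
‖u_3‖ = 4.4952, so q_3 = (0.5729, 0.2676, 0.5938, 0.4976).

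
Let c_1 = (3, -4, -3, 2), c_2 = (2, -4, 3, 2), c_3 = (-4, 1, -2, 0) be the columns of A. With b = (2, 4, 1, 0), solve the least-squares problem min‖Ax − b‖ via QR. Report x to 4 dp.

c_1 = (3, -4, -3, 2); ‖c_1‖ = 6.1644, so q_1 = (0.4867, -0.6489, -0.4867, 0.3244).
q_1·c_2 = 0.4867·2 + (-0.6489)·(-4) + (-0.4867)·3 + 0.3244·2 = 2.7578.
u_2 = c_2 − 2.7578·q_1 = (0.6579, -2.2105, 4.3421, 1.1053).
‖u_2‖ = 5.0393, so q_2 = (0.1306, -0.4387, 0.8616, 0.2193).
q_1·c_3 = 0.4867·(-4) + (-0.6489)·1 + (-0.4867)·(-2) + 0.3244·0 = -1.6222; q_2·c_3 = 0.1306·(-4) + (-0.4387)·1 + 0.8616·(-2) + 0.2193·0 = -2.6842.
u_3 = c_3 + 1.6222·q_1 + 2.6842·q_2 = (-2.8601, -1.2301, -0.4767, 1.1150).
‖u_3‖ = 3.3412, so q_3 = (-0.8560, -0.3681, -0.1427, 0.3337).
Qᵀb = (-2.1089, -0.6319, -3.3273).
Back-substitute: x_3 = -3.3273/3.3412 = -0.9958.
x_2 = (-0.6319 + 2.6842·(-0.9958))/5.0393 = -0.6558.
x_1 = (-2.1089 − 2.7578·(-0.6558) + 1.6222·(-0.9958))/6.1644 = -0.3108.

x = (-0.3108, -0.6558, -0.9958)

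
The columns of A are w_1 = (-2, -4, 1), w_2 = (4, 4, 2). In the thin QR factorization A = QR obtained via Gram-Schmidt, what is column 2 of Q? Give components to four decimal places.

q_1 = w_1/‖w_1‖ = (-2, -4, 1)/4.5826 = (-0.4364, -0.8729, 0.2182).
r_{12} = q_1·w_2 = -4.8008.
u_2 = w_2 + 4.8008·q_1 = (1.9048, -0.1905, 3.0476).
‖u_2‖ = 3.5989, so q_2 = (0.5293, -0.0529, 0.8468).

q_2 = (0.5293, -0.0529, 0.8468)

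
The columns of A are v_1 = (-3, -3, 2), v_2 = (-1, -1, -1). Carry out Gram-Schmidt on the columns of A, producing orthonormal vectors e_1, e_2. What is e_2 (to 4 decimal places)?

e_2 = (-0.3015, -0.3015, -0.9045)

e_1 = v_1/‖v_1‖ = (-3, -3, 2)/4.6904 = (-0.6396, -0.6396, 0.4264).
r_{12} = e_1·v_2 = 0.8528.
u_2 = v_2 − 0.8528·e_1 = (-0.4545, -0.4545, -1.3636).
‖u_2‖ = 1.5076, so e_2 = (-0.3015, -0.3015, -0.9045).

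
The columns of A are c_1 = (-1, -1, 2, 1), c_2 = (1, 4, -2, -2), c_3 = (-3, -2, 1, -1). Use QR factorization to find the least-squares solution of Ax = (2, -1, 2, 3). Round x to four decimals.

x = (0.9340, -0.5612, -1.1184)

c_1 = (-1, -1, 2, 1); ‖c_1‖ = 2.6458, so e_1 = (-0.3780, -0.3780, 0.7559, 0.3780).
e_1·c_2 = (-0.3780)·1 + (-0.3780)·4 + 0.7559·(-2) + 0.3780·(-2) = -4.1576.
u_2 = c_2 + 4.1576·e_1 = (-0.5714, 2.4286, 1.1429, -0.4286).
‖u_2‖ = 2.7775, so e_2 = (-0.2057, 0.8744, 0.4115, -0.1543).
e_1·c_3 = (-0.3780)·(-3) + (-0.3780)·(-2) + 0.7559·1 + 0.3780·(-1) = 2.2678; e_2·c_3 = (-0.2057)·(-3) + 0.8744·(-2) + 0.4115·1 + (-0.1543)·(-1) = -0.5658.
u_3 = c_3 − 2.2678·e_1 + 0.5658·e_2 = (-2.2593, -0.6481, -0.4815, -1.9444).
‖u_3‖ = 3.0882, so e_3 = (-0.7316, -0.2099, -0.1559, -0.6296).
Qᵀb = (2.2678, -0.9258, -3.4540).
Back-substitute: x_3 = -3.4540/3.0882 = -1.1184.
x_2 = (-0.9258 + 0.5658·(-1.1184))/2.7775 = -0.5612.
x_1 = (2.2678 + 4.1576·(-0.5612) − 2.2678·(-1.1184))/2.6458 = 0.9340.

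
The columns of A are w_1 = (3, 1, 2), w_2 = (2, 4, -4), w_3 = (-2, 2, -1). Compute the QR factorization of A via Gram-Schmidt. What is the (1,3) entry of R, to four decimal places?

w_1 = (3, 1, 2); ‖w_1‖ = 3.7417, so q_1 = (0.8018, 0.2673, 0.5345).
r_{13} = q_1·w_3 = -1.6036.

r_{13} = -1.6036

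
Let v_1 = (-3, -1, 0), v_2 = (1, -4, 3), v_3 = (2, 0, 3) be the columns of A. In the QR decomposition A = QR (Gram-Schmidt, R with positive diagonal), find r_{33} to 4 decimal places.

v_1 = (-3, -1, 0); ‖v_1‖ = 3.1623, so q_1 = (-0.9487, -0.3162, 0.0000).
q_1·v_2 = (-0.9487)·1 + (-0.3162)·(-4) + 0.0000·3 = 0.3162.
u_2 = v_2 − 0.3162·q_1 = (1.3000, -3.9000, 3.0000).
‖u_2‖ = 5.0892, so q_2 = (0.2554, -0.7663, 0.5895).
q_1·v_3 = (-0.9487)·2 + (-0.3162)·0 + 0.0000·3 = -1.8974; q_2·v_3 = 0.2554·2 + (-0.7663)·0 + 0.5895·3 = 2.2793.
u_3 = v_3 + 1.8974·q_1 − 2.2793·q_2 = (-0.3822, 1.1467, 1.6564).
r_{33} = ‖u_3‖ = 2.0505.

r_{33} = 2.0505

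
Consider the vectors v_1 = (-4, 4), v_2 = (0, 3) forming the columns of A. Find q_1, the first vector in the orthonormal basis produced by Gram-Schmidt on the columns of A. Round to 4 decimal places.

q_1 = (-0.7071, 0.7071)

v_1 = (-4, 4); ‖v_1‖ = 5.6569, so q_1 = (-0.7071, 0.7071).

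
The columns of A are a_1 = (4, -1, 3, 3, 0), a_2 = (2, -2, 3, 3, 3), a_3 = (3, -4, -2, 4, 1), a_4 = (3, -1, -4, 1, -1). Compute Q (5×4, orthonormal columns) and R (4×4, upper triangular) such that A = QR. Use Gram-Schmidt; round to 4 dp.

Q = [[0.6761, -0.3381, 0.1830, 0.5775], [-0.1690, -0.3381, -0.5229, 0.4355], [0.5071, 0.1690, -0.7582, -0.3298], [0.5071, 0.1690, 0.3399, -0.2950], [0.0000, 0.8452, -0.0523, 0.5302]], R = [[5.9161, 4.7329, 3.7187, 0.6761], [0.0000, 3.5496, 1.5213, -2.0284], [0.0000, 0.0000, 5.4642, 4.4968], [0.0000, 0.0000, 0.0000, 1.7908]]

e_1 = a_1/‖a_1‖ = (4, -1, 3, 3, 0)/5.9161 = (0.6761, -0.1690, 0.5071, 0.5071, 0.0000).
r_{12} = e_1·a_2 = 4.7329.
u_2 = a_2 − 4.7329·e_1 = (-1.2000, -1.2000, 0.6000, 0.6000, 3.0000).
‖u_2‖ = 3.5496, so e_2 = (-0.3381, -0.3381, 0.1690, 0.1690, 0.8452).
r_{13} = e_1·a_3 = 3.7187; r_{23} = e_2·a_3 = 1.5213.
u_3 = a_3 − 3.7187·e_1 − 1.5213·e_2 = (1.0000, -2.8571, -4.1429, 1.8571, -0.2857).
‖u_3‖ = 5.4642, so e_3 = (0.1830, -0.5229, -0.7582, 0.3399, -0.0523).
r_{14} = e_1·a_4 = 0.6761; r_{24} = e_2·a_4 = -2.0284; r_{34} = e_3·a_4 = 4.4968.
u_4 = a_4 − 0.6761·e_1 + 2.0284·e_2 − 4.4968·e_3 = (1.0342, 0.7799, -0.5906, -0.5284, 0.9494).
‖u_4‖ = 1.7908, so e_4 = (0.5775, 0.4355, -0.3298, -0.2950, 0.5302).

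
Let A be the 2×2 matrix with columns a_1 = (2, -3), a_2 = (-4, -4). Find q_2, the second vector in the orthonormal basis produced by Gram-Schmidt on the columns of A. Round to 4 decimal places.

a_1 = (2, -3); ‖a_1‖ = 3.6056, so q_1 = (0.5547, -0.8321).
q_1·a_2 = 0.5547·(-4) + (-0.8321)·(-4) = 1.1094.
u_2 = a_2 − 1.1094·q_1 = (-4.6154, -3.0769).
‖u_2‖ = 5.5470, so q_2 = (-0.8321, -0.5547).

q_2 = (-0.8321, -0.5547)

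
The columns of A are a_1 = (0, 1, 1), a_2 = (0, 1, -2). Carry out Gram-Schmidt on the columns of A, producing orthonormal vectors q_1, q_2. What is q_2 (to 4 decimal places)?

q_2 = (0.0000, 0.7071, -0.7071)

q_1 = a_1/‖a_1‖ = (0, 1, 1)/1.4142 = (0.0000, 0.7071, 0.7071).
r_{12} = q_1·a_2 = -0.7071.
u_2 = a_2 + 0.7071·q_1 = (0.0000, 1.5000, -1.5000).
‖u_2‖ = 2.1213, so q_2 = (0.0000, 0.7071, -0.7071).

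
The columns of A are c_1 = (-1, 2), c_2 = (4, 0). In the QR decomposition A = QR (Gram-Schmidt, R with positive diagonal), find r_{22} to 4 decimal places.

r_{22} = 3.5777

c_1 = (-1, 2); ‖c_1‖ = 2.2361, so q_1 = (-0.4472, 0.8944).
q_1·c_2 = (-0.4472)·4 + 0.8944·0 = -1.7889.
u_2 = c_2 + 1.7889·q_1 = (3.2000, 1.6000).
r_{22} = ‖u_2‖ = 3.5777.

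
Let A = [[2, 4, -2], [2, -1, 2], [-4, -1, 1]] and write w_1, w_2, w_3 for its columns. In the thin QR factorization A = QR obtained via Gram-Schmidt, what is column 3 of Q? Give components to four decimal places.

q_3 = (0.3293, 0.7683, 0.5488)

w_1 = (2, 2, -4); ‖w_1‖ = 4.8990, so q_1 = (0.4082, 0.4082, -0.8165).
q_1·w_2 = 0.4082·4 + 0.4082·(-1) + (-0.8165)·(-1) = 2.0412.
u_2 = w_2 − 2.0412·q_1 = (3.1667, -1.8333, 0.6667).
‖u_2‖ = 3.7193, so q_2 = (0.8514, -0.4929, 0.1792).
q_1·w_3 = 0.4082·(-2) + 0.4082·2 + (-0.8165)·1 = -0.8165; q_2·w_3 = 0.8514·(-2) + (-0.4929)·2 + 0.1792·1 = -2.5094.
u_3 = w_3 + 0.8165·q_1 + 2.5094·q_2 = (0.4699, 1.0964, 0.7831).
‖u_3‖ = 1.4269, so q_3 = (0.3293, 0.7683, 0.5488).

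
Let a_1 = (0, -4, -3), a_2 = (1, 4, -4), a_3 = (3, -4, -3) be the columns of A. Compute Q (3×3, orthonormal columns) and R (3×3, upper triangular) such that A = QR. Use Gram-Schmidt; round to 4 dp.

Q = [[0.0000, 0.1758, 0.9844], [-0.8000, 0.5907, -0.1055], [-0.6000, -0.7875, 0.1406]], R = [[5.0000, -0.8000, 5.0000], [0.0000, 5.6886, 0.5274], [0.0000, 0.0000, 2.9533]]

a_1 = (0, -4, -3); ‖a_1‖ = 5.0000, so q_1 = (0.0000, -0.8000, -0.6000).
q_1·a_2 = 0.0000·1 + (-0.8000)·4 + (-0.6000)·(-4) = -0.8000.
u_2 = a_2 + 0.8000·q_1 = (1.0000, 3.3600, -4.4800).
‖u_2‖ = 5.6886, so q_2 = (0.1758, 0.5907, -0.7875).
q_1·a_3 = 0.0000·3 + (-0.8000)·(-4) + (-0.6000)·(-3) = 5.0000; q_2·a_3 = 0.1758·3 + 0.5907·(-4) + (-0.7875)·(-3) = 0.5274.
u_3 = a_3 − 5.0000·q_1 − 0.5274·q_2 = (2.9073, -0.3115, 0.4153).
‖u_3‖ = 2.9533, so q_3 = (0.9844, -0.1055, 0.1406).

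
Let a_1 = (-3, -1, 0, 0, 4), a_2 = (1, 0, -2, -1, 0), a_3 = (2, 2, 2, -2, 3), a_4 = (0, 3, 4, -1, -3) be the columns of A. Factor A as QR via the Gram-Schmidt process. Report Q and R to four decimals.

Q = [[-0.5883, 0.2750, 0.4880, -0.5792], [-0.1961, -0.0485, 0.4384, 0.4582], [0.0000, -0.8411, 0.4384, 0.0072], [0.0000, -0.4206, -0.3888, -0.5935], [0.7845, 0.1941, 0.4756, -0.3198]], R = [[5.0990, -0.5883, 0.7845, -2.9417], [0.0000, 2.3778, 0.1941, -3.6718], [0.0000, 0.0000, 4.9343, 2.0308], [0.0000, 0.0000, 0.0000, 2.9563]]

a_1 = (-3, -1, 0, 0, 4); ‖a_1‖ = 5.0990, so q_1 = (-0.5883, -0.1961, 0.0000, 0.0000, 0.7845).
q_1·a_2 = (-0.5883)·1 + (-0.1961)·0 + 0.0000·(-2) + 0.0000·(-1) + 0.7845·0 = -0.5883.
u_2 = a_2 + 0.5883·q_1 = (0.6538, -0.1154, -2.0000, -1.0000, 0.4615).
‖u_2‖ = 2.3778, so q_2 = (0.2750, -0.0485, -0.8411, -0.4206, 0.1941).
q_1·a_3 = (-0.5883)·2 + (-0.1961)·2 + 0.0000·2 + 0.0000·(-2) + 0.7845·3 = 0.7845; q_2·a_3 = 0.2750·2 + (-0.0485)·2 + (-0.8411)·2 + (-0.4206)·(-2) + 0.1941·3 = 0.1941.
u_3 = a_3 − 0.7845·q_1 − 0.1941·q_2 = (2.4082, 2.1633, 2.1633, -1.9184, 2.3469).
‖u_3‖ = 4.9343, so q_3 = (0.4880, 0.4384, 0.4384, -0.3888, 0.4756).
q_1·a_4 = (-0.5883)·0 + (-0.1961)·3 + 0.0000·4 + 0.0000·(-1) + 0.7845·(-3) = -2.9417; q_2·a_4 = 0.2750·0 + (-0.0485)·3 + (-0.8411)·4 + (-0.4206)·(-1) + 0.1941·(-3) = -3.6718; q_3·a_4 = 0.4880·0 + 0.4384·3 + 0.4384·4 + (-0.3888)·(-1) + 0.4756·(-3) = 2.0308.
u_4 = a_4 + 2.9417·q_1 + 3.6718·q_2 − 2.0308·q_3 = (-1.7122, 1.3546, 0.0212, -1.7547, -0.9455).
‖u_4‖ = 2.9563, so q_4 = (-0.5792, 0.4582, 0.0072, -0.5935, -0.3198).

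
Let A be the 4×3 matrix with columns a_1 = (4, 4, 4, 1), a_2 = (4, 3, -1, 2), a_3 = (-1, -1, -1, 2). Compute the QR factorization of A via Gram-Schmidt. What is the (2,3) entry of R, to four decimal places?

a_1 = (4, 4, 4, 1); ‖a_1‖ = 7.0000, so q_1 = (0.5714, 0.5714, 0.5714, 0.1429).
q_1·a_2 = 0.5714·4 + 0.5714·3 + 0.5714·(-1) + 0.1429·2 = 3.7143.
u_2 = a_2 − 3.7143·q_1 = (1.8776, 0.8776, -3.1224, 1.4694).
‖u_2‖ = 4.0254, so q_2 = (0.4664, 0.2180, -0.7757, 0.3650).
r_{23} = q_2·a_3 = 0.8213.

r_{23} = 0.8213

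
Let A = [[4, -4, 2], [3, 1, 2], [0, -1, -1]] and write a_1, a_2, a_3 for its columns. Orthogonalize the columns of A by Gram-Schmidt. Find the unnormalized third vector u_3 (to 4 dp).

u_3 = (0.1495, -0.1993, -0.7972)

a_1 = (4, 3, 0); ‖a_1‖ = 5.0000, so e_1 = (0.8000, 0.6000, 0.0000).
e_1·a_2 = 0.8000·(-4) + 0.6000·1 + 0.0000·(-1) = -2.6000.
u_2 = a_2 + 2.6000·e_1 = (-1.9200, 2.5600, -1.0000).
‖u_2‖ = 3.3526, so e_2 = (-0.5727, 0.7636, -0.2983).
e_1·a_3 = 0.8000·2 + 0.6000·2 + 0.0000·(-1) = 2.8000; e_2·a_3 = (-0.5727)·2 + 0.7636·2 + (-0.2983)·(-1) = 0.6801.
u_3 = a_3 − 2.8000·e_1 − 0.6801·e_2 = (0.1495, -0.1993, -0.7972).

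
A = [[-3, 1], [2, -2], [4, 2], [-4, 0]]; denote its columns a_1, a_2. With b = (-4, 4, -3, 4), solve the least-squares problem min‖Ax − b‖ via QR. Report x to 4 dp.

e_1 = a_1/‖a_1‖ = (-3, 2, 4, -4)/6.7082 = (-0.4472, 0.2981, 0.5963, -0.5963).
r_{12} = e_1·a_2 = 0.1491.
u_2 = a_2 − 0.1491·e_1 = (1.0667, -2.0444, 1.9111, 0.0889).
‖u_2‖ = 2.9963, so e_2 = (0.3560, -0.6823, 0.6378, 0.0297).
Qᵀb = (-1.1926, -5.9481).
Back-substitute: x_2 = -5.9481/2.9963 = -1.9851.
x_1 = (-1.1926 − 0.1491·(-1.9851))/6.7082 = -0.1337.

x = (-0.1337, -1.9851)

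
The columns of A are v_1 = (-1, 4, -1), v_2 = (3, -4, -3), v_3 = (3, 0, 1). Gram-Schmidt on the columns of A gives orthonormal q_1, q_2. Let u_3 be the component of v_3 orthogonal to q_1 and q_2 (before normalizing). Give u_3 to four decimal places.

v_1 = (-1, 4, -1); ‖v_1‖ = 4.2426, so q_1 = (-0.2357, 0.9428, -0.2357).
q_1·v_2 = (-0.2357)·3 + 0.9428·(-4) + (-0.2357)·(-3) = -3.7712.
u_2 = v_2 + 3.7712·q_1 = (2.1111, -0.4444, -3.8889).
‖u_2‖ = 4.4472, so q_2 = (0.4747, -0.0999, -0.8745).
q_1·v_3 = (-0.2357)·3 + 0.9428·0 + (-0.2357)·1 = -0.9428; q_2·v_3 = 0.4747·3 + (-0.0999)·0 + (-0.8745)·1 = 0.5497.
u_3 = v_3 + 0.9428·q_1 − 0.5497·q_2 = (2.5169, 0.9438, 1.2584).

u_3 = (2.5169, 0.9438, 1.2584)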